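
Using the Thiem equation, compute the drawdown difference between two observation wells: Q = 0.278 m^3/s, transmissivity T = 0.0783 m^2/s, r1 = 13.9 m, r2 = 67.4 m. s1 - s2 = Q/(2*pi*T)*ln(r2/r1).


Thiem equation: s1 - s2 = Q/(2*pi*T) * ln(r2/r1).
ln(r2/r1) = ln(67.4/13.9) = 1.5788.
Q/(2*pi*T) = 0.278 / (2*pi*0.0783) = 0.278 / 0.492 = 0.5651.
s1 - s2 = 0.5651 * 1.5788 = 0.8921 m.

0.8921


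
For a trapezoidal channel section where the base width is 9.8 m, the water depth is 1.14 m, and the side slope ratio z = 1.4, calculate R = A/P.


For a trapezoidal section with side slope z:
A = (b + z*y)*y = (9.8 + 1.4*1.14)*1.14 = 12.991 m^2.
P = b + 2*y*sqrt(1 + z^2) = 9.8 + 2*1.14*sqrt(1 + 1.4^2) = 13.723 m.
R = A/P = 12.991 / 13.723 = 0.9467 m.

0.9467


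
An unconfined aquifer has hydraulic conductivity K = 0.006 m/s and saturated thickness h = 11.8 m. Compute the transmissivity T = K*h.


Transmissivity is defined as T = K * h.
T = 0.006 * 11.8
  = 0.0708 m^2/s.

0.0708


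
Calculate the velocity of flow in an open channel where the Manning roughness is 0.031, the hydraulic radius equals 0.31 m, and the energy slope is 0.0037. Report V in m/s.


Manning's equation gives V = (1/n) * R^(2/3) * S^(1/2).
First, compute R^(2/3) = 0.31^(2/3) = 0.458.
Next, S^(1/2) = 0.0037^(1/2) = 0.060828.
Then 1/n = 1/0.031 = 32.26.
V = 32.26 * 0.458 * 0.060828 = 0.8988 m/s.

0.8988


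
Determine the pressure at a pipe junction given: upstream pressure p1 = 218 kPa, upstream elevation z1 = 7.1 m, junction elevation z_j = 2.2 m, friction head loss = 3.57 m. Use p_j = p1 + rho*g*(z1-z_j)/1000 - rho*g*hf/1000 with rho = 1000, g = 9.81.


Junction pressure: p_j = p1 + rho*g*(z1 - z_j)/1000 - rho*g*hf/1000.
Elevation term = 1000*9.81*(7.1 - 2.2)/1000 = 48.069 kPa.
Friction term = 1000*9.81*3.57/1000 = 35.022 kPa.
p_j = 218 + 48.069 - 35.022 = 231.05 kPa.

231.05


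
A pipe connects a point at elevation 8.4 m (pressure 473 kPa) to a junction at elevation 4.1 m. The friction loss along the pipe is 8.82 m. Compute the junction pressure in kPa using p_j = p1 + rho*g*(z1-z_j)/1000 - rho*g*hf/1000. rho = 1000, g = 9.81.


Junction pressure: p_j = p1 + rho*g*(z1 - z_j)/1000 - rho*g*hf/1000.
Elevation term = 1000*9.81*(8.4 - 4.1)/1000 = 42.183 kPa.
Friction term = 1000*9.81*8.82/1000 = 86.524 kPa.
p_j = 473 + 42.183 - 86.524 = 428.66 kPa.

428.66


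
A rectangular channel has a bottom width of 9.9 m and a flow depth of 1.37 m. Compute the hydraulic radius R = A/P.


For a rectangular section:
Flow area A = b * y = 9.9 * 1.37 = 13.56 m^2.
Wetted perimeter P = b + 2y = 9.9 + 2*1.37 = 12.64 m.
Hydraulic radius R = A/P = 13.56 / 12.64 = 1.073 m.

1.073


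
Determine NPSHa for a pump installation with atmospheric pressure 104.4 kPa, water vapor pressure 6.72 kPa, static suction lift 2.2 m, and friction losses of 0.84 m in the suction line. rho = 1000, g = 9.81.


NPSHa = p_atm/(rho*g) - z_s - hf_s - p_vap/(rho*g).
p_atm/(rho*g) = 104.4*1000 / (1000*9.81) = 10.642 m.
p_vap/(rho*g) = 6.72*1000 / (1000*9.81) = 0.685 m.
NPSHa = 10.642 - 2.2 - 0.84 - 0.685
      = 6.92 m.

6.92


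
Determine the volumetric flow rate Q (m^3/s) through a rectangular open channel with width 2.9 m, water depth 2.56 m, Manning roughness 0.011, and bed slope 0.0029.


For a rectangular channel, the cross-sectional area A = b * y = 2.9 * 2.56 = 7.42 m^2.
The wetted perimeter P = b + 2y = 2.9 + 2*2.56 = 8.02 m.
Hydraulic radius R = A/P = 7.42/8.02 = 0.9257 m.
Velocity V = (1/n)*R^(2/3)*S^(1/2) = (1/0.011)*0.9257^(2/3)*0.0029^(1/2) = 4.65 m/s.
Discharge Q = A * V = 7.42 * 4.65 = 34.521 m^3/s.

34.521


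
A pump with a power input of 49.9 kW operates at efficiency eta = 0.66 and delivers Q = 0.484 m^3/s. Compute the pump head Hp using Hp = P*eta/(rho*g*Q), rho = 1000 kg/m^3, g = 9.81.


Pump head formula: Hp = P * eta / (rho * g * Q).
Numerator: P * eta = 49.9 * 1000 * 0.66 = 32934.0 W.
Denominator: rho * g * Q = 1000 * 9.81 * 0.484 = 4748.04.
Hp = 32934.0 / 4748.04 = 6.94 m.

6.94


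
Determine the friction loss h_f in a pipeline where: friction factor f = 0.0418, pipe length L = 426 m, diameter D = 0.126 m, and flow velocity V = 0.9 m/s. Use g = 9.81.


Darcy-Weisbach equation: h_f = f * (L/D) * V^2/(2g).
f * L/D = 0.0418 * 426/0.126 = 141.3238.
V^2/(2g) = 0.9^2 / (2*9.81) = 0.81 / 19.62 = 0.0413 m.
h_f = 141.3238 * 0.0413 = 5.834 m.

5.834


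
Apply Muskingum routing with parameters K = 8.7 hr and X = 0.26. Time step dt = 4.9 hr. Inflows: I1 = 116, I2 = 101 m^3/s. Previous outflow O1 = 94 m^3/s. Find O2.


Muskingum coefficients:
denom = 2*K*(1-X) + dt = 2*8.7*(1-0.26) + 4.9 = 17.776.
C0 = (dt - 2*K*X)/denom = (4.9 - 2*8.7*0.26)/17.776 = 0.0212.
C1 = (dt + 2*K*X)/denom = (4.9 + 2*8.7*0.26)/17.776 = 0.5302.
C2 = (2*K*(1-X) - dt)/denom = 0.4487.
O2 = C0*I2 + C1*I1 + C2*O1
   = 0.0212*101 + 0.5302*116 + 0.4487*94
   = 105.81 m^3/s.

105.81


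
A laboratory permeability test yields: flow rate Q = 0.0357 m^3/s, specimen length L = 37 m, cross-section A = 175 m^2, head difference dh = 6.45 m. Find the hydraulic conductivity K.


From K = Q*L / (A*dh):
Numerator: Q*L = 0.0357 * 37 = 1.3209.
Denominator: A*dh = 175 * 6.45 = 1128.75.
K = 1.3209 / 1128.75 = 0.00117 m/s.

0.00117


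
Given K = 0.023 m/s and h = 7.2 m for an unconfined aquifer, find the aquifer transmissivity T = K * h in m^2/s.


Transmissivity is defined as T = K * h.
T = 0.023 * 7.2
  = 0.1656 m^2/s.

0.1656


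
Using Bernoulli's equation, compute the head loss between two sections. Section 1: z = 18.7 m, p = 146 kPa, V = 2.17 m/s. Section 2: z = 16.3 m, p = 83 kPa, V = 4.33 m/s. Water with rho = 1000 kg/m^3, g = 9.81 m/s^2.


Total head at each section: H = z + p/(rho*g) + V^2/(2g).
H1 = 18.7 + 146*1000/(1000*9.81) + 2.17^2/(2*9.81)
   = 18.7 + 14.883 + 0.24
   = 33.823 m.
H2 = 16.3 + 83*1000/(1000*9.81) + 4.33^2/(2*9.81)
   = 16.3 + 8.461 + 0.9556
   = 25.716 m.
h_L = H1 - H2 = 33.823 - 25.716 = 8.106 m.

8.106


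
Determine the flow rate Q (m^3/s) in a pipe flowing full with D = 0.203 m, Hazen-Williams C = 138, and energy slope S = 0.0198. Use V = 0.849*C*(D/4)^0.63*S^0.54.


For a full circular pipe, R = D/4 = 0.203/4 = 0.0508 m.
V = 0.849 * 138 * 0.0508^0.63 * 0.0198^0.54
  = 0.849 * 138 * 0.152906 * 0.120282
  = 2.1548 m/s.
Pipe area A = pi*D^2/4 = pi*0.203^2/4 = 0.0324 m^2.
Q = A * V = 0.0324 * 2.1548 = 0.0697 m^3/s.

0.0697


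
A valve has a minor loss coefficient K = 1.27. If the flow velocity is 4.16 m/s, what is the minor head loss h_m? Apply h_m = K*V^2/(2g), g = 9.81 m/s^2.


Minor loss formula: h_m = K * V^2/(2g).
V^2 = 4.16^2 = 17.3056.
V^2/(2g) = 17.3056 / 19.62 = 0.882 m.
h_m = 1.27 * 0.882 = 1.1202 m.

1.1202


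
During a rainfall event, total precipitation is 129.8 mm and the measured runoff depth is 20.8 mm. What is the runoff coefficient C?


The runoff coefficient C = runoff depth / rainfall depth.
C = 20.8 / 129.8
  = 0.1602.

0.1602


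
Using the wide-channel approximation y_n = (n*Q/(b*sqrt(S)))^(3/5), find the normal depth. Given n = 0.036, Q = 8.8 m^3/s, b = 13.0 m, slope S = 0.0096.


We use the wide-channel approximation y_n = (n*Q/(b*sqrt(S)))^(3/5).
sqrt(S) = sqrt(0.0096) = 0.09798.
Numerator: n*Q = 0.036 * 8.8 = 0.3168.
Denominator: b*sqrt(S) = 13.0 * 0.09798 = 1.27374.
arg = 0.2487.
y_n = 0.2487^(3/5) = 0.4339 m.

0.4339


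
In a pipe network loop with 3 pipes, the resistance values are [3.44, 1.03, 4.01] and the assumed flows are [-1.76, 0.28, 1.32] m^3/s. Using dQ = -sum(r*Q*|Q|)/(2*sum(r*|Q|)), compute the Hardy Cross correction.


Numerator terms (r*Q*|Q|): 3.44*-1.76*|-1.76| = -10.6557; 1.03*0.28*|0.28| = 0.0808; 4.01*1.32*|1.32| = 6.987.
Sum of numerator = -3.588.
Denominator terms (r*|Q|): 3.44*|-1.76| = 6.0544; 1.03*|0.28| = 0.2884; 4.01*|1.32| = 5.2932.
2 * sum of denominator = 2 * 11.636 = 23.272.
dQ = --3.588 / 23.272 = 0.1542 m^3/s.

0.1542


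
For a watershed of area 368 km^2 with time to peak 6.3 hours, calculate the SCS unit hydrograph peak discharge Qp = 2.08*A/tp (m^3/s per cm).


SCS formula: Qp = 2.08 * A / tp.
Qp = 2.08 * 368 / 6.3
   = 765.44 / 6.3
   = 121.5 m^3/s per cm.

121.5


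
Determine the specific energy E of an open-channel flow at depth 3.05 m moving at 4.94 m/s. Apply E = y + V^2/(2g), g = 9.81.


Specific energy E = y + V^2/(2g).
Velocity head = V^2/(2g) = 4.94^2 / (2*9.81) = 24.4036 / 19.62 = 1.2438 m.
E = 3.05 + 1.2438 = 4.2938 m.

4.2938


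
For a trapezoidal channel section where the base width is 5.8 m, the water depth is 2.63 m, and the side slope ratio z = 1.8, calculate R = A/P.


For a trapezoidal section with side slope z:
A = (b + z*y)*y = (5.8 + 1.8*2.63)*2.63 = 27.704 m^2.
P = b + 2*y*sqrt(1 + z^2) = 5.8 + 2*2.63*sqrt(1 + 1.8^2) = 16.631 m.
R = A/P = 27.704 / 16.631 = 1.6658 m.

1.6658


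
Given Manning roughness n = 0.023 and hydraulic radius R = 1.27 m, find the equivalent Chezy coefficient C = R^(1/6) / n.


The Chezy coefficient relates to Manning's n through C = R^(1/6) / n.
R^(1/6) = 1.27^(1/6) = 1.04064.
C = 1.04064 / 0.023 = 45.25 m^(1/2)/s.

45.25


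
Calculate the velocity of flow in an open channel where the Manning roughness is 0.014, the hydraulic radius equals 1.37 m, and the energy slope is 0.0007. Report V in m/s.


Manning's equation gives V = (1/n) * R^(2/3) * S^(1/2).
First, compute R^(2/3) = 1.37^(2/3) = 1.2335.
Next, S^(1/2) = 0.0007^(1/2) = 0.026458.
Then 1/n = 1/0.014 = 71.43.
V = 71.43 * 1.2335 * 0.026458 = 2.3311 m/s.

2.3311


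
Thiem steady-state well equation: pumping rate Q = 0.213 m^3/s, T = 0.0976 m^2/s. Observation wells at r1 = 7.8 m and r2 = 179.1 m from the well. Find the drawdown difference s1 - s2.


Thiem equation: s1 - s2 = Q/(2*pi*T) * ln(r2/r1).
ln(r2/r1) = ln(179.1/7.8) = 3.1338.
Q/(2*pi*T) = 0.213 / (2*pi*0.0976) = 0.213 / 0.6132 = 0.3473.
s1 - s2 = 0.3473 * 3.1338 = 1.0885 m.

1.0885


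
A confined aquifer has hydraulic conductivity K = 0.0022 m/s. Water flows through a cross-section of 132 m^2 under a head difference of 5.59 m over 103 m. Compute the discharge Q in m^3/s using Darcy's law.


Darcy's law: Q = K * A * i, where i = dh/L.
Hydraulic gradient i = 5.59 / 103 = 0.054272.
Q = 0.0022 * 132 * 0.054272
  = 0.0158 m^3/s.

0.0158


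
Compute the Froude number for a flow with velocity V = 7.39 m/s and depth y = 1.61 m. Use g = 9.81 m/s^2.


The Froude number is defined as Fr = V / sqrt(g*y).
g*y = 9.81 * 1.61 = 15.7941.
sqrt(g*y) = sqrt(15.7941) = 3.9742.
Fr = 7.39 / 3.9742 = 1.8595.

1.8595


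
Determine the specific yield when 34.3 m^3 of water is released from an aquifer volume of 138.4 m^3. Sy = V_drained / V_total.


Specific yield Sy = Volume drained / Total volume.
Sy = 34.3 / 138.4
   = 0.2478.

0.2478


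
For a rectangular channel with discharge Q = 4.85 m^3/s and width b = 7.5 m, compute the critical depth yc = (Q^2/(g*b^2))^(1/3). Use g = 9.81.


Using yc = (Q^2 / (g * b^2))^(1/3):
Q^2 = 4.85^2 = 23.52.
g * b^2 = 9.81 * 7.5^2 = 9.81 * 56.25 = 551.81.
Q^2 / (g*b^2) = 23.52 / 551.81 = 0.0426.
yc = 0.0426^(1/3) = 0.3493 m.

0.3493


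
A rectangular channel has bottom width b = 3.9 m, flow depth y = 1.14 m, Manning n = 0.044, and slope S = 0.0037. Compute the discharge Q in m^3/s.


For a rectangular channel, the cross-sectional area A = b * y = 3.9 * 1.14 = 4.45 m^2.
The wetted perimeter P = b + 2y = 3.9 + 2*1.14 = 6.18 m.
Hydraulic radius R = A/P = 4.45/6.18 = 0.7194 m.
Velocity V = (1/n)*R^(2/3)*S^(1/2) = (1/0.044)*0.7194^(2/3)*0.0037^(1/2) = 1.1099 m/s.
Discharge Q = A * V = 4.45 * 1.1099 = 4.935 m^3/s.

4.935


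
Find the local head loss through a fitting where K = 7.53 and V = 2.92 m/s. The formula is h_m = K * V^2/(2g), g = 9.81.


Minor loss formula: h_m = K * V^2/(2g).
V^2 = 2.92^2 = 8.5264.
V^2/(2g) = 8.5264 / 19.62 = 0.4346 m.
h_m = 7.53 * 0.4346 = 3.2724 m.

3.2724


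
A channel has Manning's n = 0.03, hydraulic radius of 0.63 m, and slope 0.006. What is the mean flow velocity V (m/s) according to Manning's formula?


Manning's equation gives V = (1/n) * R^(2/3) * S^(1/2).
First, compute R^(2/3) = 0.63^(2/3) = 0.7349.
Next, S^(1/2) = 0.006^(1/2) = 0.07746.
Then 1/n = 1/0.03 = 33.33.
V = 33.33 * 0.7349 * 0.07746 = 1.8975 m/s.

1.8975


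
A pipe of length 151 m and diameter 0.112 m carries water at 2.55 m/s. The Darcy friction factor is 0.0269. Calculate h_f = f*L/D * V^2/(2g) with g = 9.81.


Darcy-Weisbach equation: h_f = f * (L/D) * V^2/(2g).
f * L/D = 0.0269 * 151/0.112 = 36.267.
V^2/(2g) = 2.55^2 / (2*9.81) = 6.5025 / 19.62 = 0.3314 m.
h_f = 36.267 * 0.3314 = 12.02 m.

12.02


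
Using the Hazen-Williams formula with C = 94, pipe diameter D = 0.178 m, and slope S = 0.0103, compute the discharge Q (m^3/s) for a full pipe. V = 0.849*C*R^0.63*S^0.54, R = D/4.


For a full circular pipe, R = D/4 = 0.178/4 = 0.0445 m.
V = 0.849 * 94 * 0.0445^0.63 * 0.0103^0.54
  = 0.849 * 94 * 0.140756 * 0.084515
  = 0.9494 m/s.
Pipe area A = pi*D^2/4 = pi*0.178^2/4 = 0.0249 m^2.
Q = A * V = 0.0249 * 0.9494 = 0.0236 m^3/s.

0.0236


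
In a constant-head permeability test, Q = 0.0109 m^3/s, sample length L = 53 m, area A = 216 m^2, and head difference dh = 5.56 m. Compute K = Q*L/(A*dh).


From K = Q*L / (A*dh):
Numerator: Q*L = 0.0109 * 53 = 0.5777.
Denominator: A*dh = 216 * 5.56 = 1200.96.
K = 0.5777 / 1200.96 = 0.000481 m/s.

0.000481


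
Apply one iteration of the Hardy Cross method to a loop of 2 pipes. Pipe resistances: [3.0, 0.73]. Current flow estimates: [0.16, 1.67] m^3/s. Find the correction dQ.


Numerator terms (r*Q*|Q|): 3.0*0.16*|0.16| = 0.0768; 0.73*1.67*|1.67| = 2.0359.
Sum of numerator = 2.1127.
Denominator terms (r*|Q|): 3.0*|0.16| = 0.48; 0.73*|1.67| = 1.2191.
2 * sum of denominator = 2 * 1.6991 = 3.3982.
dQ = -2.1127 / 3.3982 = -0.6217 m^3/s.

-0.6217


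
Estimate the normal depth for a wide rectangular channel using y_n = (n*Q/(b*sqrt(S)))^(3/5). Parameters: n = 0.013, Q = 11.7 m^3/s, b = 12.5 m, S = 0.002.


We use the wide-channel approximation y_n = (n*Q/(b*sqrt(S)))^(3/5).
sqrt(S) = sqrt(0.002) = 0.044721.
Numerator: n*Q = 0.013 * 11.7 = 0.1521.
Denominator: b*sqrt(S) = 12.5 * 0.044721 = 0.559012.
arg = 0.2721.
y_n = 0.2721^(3/5) = 0.458 m.

0.458


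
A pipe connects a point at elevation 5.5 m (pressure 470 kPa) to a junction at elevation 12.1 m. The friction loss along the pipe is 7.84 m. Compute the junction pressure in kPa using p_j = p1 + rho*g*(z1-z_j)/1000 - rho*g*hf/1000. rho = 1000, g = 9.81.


Junction pressure: p_j = p1 + rho*g*(z1 - z_j)/1000 - rho*g*hf/1000.
Elevation term = 1000*9.81*(5.5 - 12.1)/1000 = -64.746 kPa.
Friction term = 1000*9.81*7.84/1000 = 76.91 kPa.
p_j = 470 + -64.746 - 76.91 = 328.34 kPa.

328.34


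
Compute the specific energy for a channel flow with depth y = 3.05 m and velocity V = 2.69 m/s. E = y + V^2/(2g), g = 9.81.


Specific energy E = y + V^2/(2g).
Velocity head = V^2/(2g) = 2.69^2 / (2*9.81) = 7.2361 / 19.62 = 0.3688 m.
E = 3.05 + 0.3688 = 3.4188 m.

3.4188


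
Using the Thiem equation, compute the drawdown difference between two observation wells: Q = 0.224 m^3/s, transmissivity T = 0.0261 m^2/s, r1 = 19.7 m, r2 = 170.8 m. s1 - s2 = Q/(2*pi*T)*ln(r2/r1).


Thiem equation: s1 - s2 = Q/(2*pi*T) * ln(r2/r1).
ln(r2/r1) = ln(170.8/19.7) = 2.1599.
Q/(2*pi*T) = 0.224 / (2*pi*0.0261) = 0.224 / 0.164 = 1.3659.
s1 - s2 = 1.3659 * 2.1599 = 2.9502 m.

2.9502


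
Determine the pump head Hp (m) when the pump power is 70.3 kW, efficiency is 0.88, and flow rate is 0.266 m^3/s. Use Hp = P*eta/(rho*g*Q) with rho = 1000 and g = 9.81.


Pump head formula: Hp = P * eta / (rho * g * Q).
Numerator: P * eta = 70.3 * 1000 * 0.88 = 61864.0 W.
Denominator: rho * g * Q = 1000 * 9.81 * 0.266 = 2609.46.
Hp = 61864.0 / 2609.46 = 23.71 m.

23.71


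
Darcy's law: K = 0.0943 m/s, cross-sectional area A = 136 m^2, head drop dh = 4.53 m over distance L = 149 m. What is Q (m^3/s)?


Darcy's law: Q = K * A * i, where i = dh/L.
Hydraulic gradient i = 4.53 / 149 = 0.030403.
Q = 0.0943 * 136 * 0.030403
  = 0.3899 m^3/s.

0.3899


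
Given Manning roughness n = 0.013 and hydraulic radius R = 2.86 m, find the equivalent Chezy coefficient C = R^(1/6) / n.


The Chezy coefficient relates to Manning's n through C = R^(1/6) / n.
R^(1/6) = 2.86^(1/6) = 1.191409.
C = 1.191409 / 0.013 = 91.65 m^(1/2)/s.

91.65


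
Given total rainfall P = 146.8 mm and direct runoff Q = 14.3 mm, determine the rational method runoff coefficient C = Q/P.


The runoff coefficient C = runoff depth / rainfall depth.
C = 14.3 / 146.8
  = 0.0974.

0.0974


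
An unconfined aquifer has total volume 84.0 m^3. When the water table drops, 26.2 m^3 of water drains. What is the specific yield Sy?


Specific yield Sy = Volume drained / Total volume.
Sy = 26.2 / 84.0
   = 0.3119.

0.3119


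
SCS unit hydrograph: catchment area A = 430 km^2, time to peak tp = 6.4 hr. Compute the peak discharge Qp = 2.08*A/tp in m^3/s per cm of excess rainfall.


SCS formula: Qp = 2.08 * A / tp.
Qp = 2.08 * 430 / 6.4
   = 894.4 / 6.4
   = 139.75 m^3/s per cm.

139.75


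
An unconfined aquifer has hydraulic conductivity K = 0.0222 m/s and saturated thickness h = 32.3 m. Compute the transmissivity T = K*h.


Transmissivity is defined as T = K * h.
T = 0.0222 * 32.3
  = 0.7171 m^2/s.

0.7171


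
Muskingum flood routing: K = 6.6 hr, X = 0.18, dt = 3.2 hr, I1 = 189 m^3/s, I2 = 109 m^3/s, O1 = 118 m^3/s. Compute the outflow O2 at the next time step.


Muskingum coefficients:
denom = 2*K*(1-X) + dt = 2*6.6*(1-0.18) + 3.2 = 14.024.
C0 = (dt - 2*K*X)/denom = (3.2 - 2*6.6*0.18)/14.024 = 0.0588.
C1 = (dt + 2*K*X)/denom = (3.2 + 2*6.6*0.18)/14.024 = 0.3976.
C2 = (2*K*(1-X) - dt)/denom = 0.5436.
O2 = C0*I2 + C1*I1 + C2*O1
   = 0.0588*109 + 0.3976*189 + 0.5436*118
   = 145.7 m^3/s.

145.7


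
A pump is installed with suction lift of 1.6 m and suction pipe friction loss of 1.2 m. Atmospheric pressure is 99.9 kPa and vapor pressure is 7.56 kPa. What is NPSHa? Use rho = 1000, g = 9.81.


NPSHa = p_atm/(rho*g) - z_s - hf_s - p_vap/(rho*g).
p_atm/(rho*g) = 99.9*1000 / (1000*9.81) = 10.183 m.
p_vap/(rho*g) = 7.56*1000 / (1000*9.81) = 0.771 m.
NPSHa = 10.183 - 1.6 - 1.2 - 0.771
      = 6.61 m.

6.61


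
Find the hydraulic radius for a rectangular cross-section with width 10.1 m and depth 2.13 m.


For a rectangular section:
Flow area A = b * y = 10.1 * 2.13 = 21.51 m^2.
Wetted perimeter P = b + 2y = 10.1 + 2*2.13 = 14.36 m.
Hydraulic radius R = A/P = 21.51 / 14.36 = 1.4981 m.

1.4981


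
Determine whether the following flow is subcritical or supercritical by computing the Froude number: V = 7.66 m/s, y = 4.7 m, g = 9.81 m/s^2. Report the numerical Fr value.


The Froude number is defined as Fr = V / sqrt(g*y).
g*y = 9.81 * 4.7 = 46.107.
sqrt(g*y) = sqrt(46.107) = 6.7902.
Fr = 7.66 / 6.7902 = 1.1281.
Since Fr > 1, the flow is supercritical.

1.1281


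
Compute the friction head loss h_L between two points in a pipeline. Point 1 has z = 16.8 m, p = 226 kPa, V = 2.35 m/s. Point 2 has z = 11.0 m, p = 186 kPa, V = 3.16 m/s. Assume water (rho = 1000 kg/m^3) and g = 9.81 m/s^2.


Total head at each section: H = z + p/(rho*g) + V^2/(2g).
H1 = 16.8 + 226*1000/(1000*9.81) + 2.35^2/(2*9.81)
   = 16.8 + 23.038 + 0.2815
   = 40.119 m.
H2 = 11.0 + 186*1000/(1000*9.81) + 3.16^2/(2*9.81)
   = 11.0 + 18.96 + 0.509
   = 30.469 m.
h_L = H1 - H2 = 40.119 - 30.469 = 9.65 m.

9.65


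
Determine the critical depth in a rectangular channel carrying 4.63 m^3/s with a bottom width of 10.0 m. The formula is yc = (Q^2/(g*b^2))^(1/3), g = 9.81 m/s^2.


Using yc = (Q^2 / (g * b^2))^(1/3):
Q^2 = 4.63^2 = 21.44.
g * b^2 = 9.81 * 10.0^2 = 9.81 * 100.0 = 981.0.
Q^2 / (g*b^2) = 21.44 / 981.0 = 0.0219.
yc = 0.0219^(1/3) = 0.2796 m.

0.2796


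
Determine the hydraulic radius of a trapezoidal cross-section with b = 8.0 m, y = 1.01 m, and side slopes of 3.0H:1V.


For a trapezoidal section with side slope z:
A = (b + z*y)*y = (8.0 + 3.0*1.01)*1.01 = 11.14 m^2.
P = b + 2*y*sqrt(1 + z^2) = 8.0 + 2*1.01*sqrt(1 + 3.0^2) = 14.388 m.
R = A/P = 11.14 / 14.388 = 0.7743 m.

0.7743


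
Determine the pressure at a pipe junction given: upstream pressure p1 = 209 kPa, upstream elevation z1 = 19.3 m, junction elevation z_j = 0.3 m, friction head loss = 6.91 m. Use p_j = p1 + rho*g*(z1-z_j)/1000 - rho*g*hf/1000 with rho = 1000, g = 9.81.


Junction pressure: p_j = p1 + rho*g*(z1 - z_j)/1000 - rho*g*hf/1000.
Elevation term = 1000*9.81*(19.3 - 0.3)/1000 = 186.39 kPa.
Friction term = 1000*9.81*6.91/1000 = 67.787 kPa.
p_j = 209 + 186.39 - 67.787 = 327.6 kPa.

327.6


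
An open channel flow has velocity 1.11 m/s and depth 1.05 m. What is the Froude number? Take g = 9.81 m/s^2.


The Froude number is defined as Fr = V / sqrt(g*y).
g*y = 9.81 * 1.05 = 10.3005.
sqrt(g*y) = sqrt(10.3005) = 3.2094.
Fr = 1.11 / 3.2094 = 0.3459.

0.3459


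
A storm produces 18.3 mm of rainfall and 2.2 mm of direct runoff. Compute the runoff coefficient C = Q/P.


The runoff coefficient C = runoff depth / rainfall depth.
C = 2.2 / 18.3
  = 0.1202.

0.1202


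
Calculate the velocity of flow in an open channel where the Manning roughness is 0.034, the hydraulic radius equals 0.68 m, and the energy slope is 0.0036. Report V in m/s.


Manning's equation gives V = (1/n) * R^(2/3) * S^(1/2).
First, compute R^(2/3) = 0.68^(2/3) = 0.7733.
Next, S^(1/2) = 0.0036^(1/2) = 0.06.
Then 1/n = 1/0.034 = 29.41.
V = 29.41 * 0.7733 * 0.06 = 1.3646 m/s.

1.3646


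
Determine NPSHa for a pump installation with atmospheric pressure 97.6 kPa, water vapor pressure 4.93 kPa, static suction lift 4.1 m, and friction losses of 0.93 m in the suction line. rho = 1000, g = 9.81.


NPSHa = p_atm/(rho*g) - z_s - hf_s - p_vap/(rho*g).
p_atm/(rho*g) = 97.6*1000 / (1000*9.81) = 9.949 m.
p_vap/(rho*g) = 4.93*1000 / (1000*9.81) = 0.503 m.
NPSHa = 9.949 - 4.1 - 0.93 - 0.503
      = 4.42 m.

4.42


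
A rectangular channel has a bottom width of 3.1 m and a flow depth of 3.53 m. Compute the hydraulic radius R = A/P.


For a rectangular section:
Flow area A = b * y = 3.1 * 3.53 = 10.94 m^2.
Wetted perimeter P = b + 2y = 3.1 + 2*3.53 = 10.16 m.
Hydraulic radius R = A/P = 10.94 / 10.16 = 1.0771 m.

1.0771


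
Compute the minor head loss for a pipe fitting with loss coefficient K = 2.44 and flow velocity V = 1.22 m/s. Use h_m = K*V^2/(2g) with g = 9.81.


Minor loss formula: h_m = K * V^2/(2g).
V^2 = 1.22^2 = 1.4884.
V^2/(2g) = 1.4884 / 19.62 = 0.0759 m.
h_m = 2.44 * 0.0759 = 0.1851 m.

0.1851


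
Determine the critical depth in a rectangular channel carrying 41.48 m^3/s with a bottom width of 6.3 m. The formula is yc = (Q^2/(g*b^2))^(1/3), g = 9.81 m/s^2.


Using yc = (Q^2 / (g * b^2))^(1/3):
Q^2 = 41.48^2 = 1720.59.
g * b^2 = 9.81 * 6.3^2 = 9.81 * 39.69 = 389.36.
Q^2 / (g*b^2) = 1720.59 / 389.36 = 4.419.
yc = 4.419^(1/3) = 1.641 m.

1.641


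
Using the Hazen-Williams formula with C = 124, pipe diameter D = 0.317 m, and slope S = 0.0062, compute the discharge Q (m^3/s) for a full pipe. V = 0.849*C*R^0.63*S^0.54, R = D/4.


For a full circular pipe, R = D/4 = 0.317/4 = 0.0793 m.
V = 0.849 * 124 * 0.0793^0.63 * 0.0062^0.54
  = 0.849 * 124 * 0.202474 * 0.064253
  = 1.3696 m/s.
Pipe area A = pi*D^2/4 = pi*0.317^2/4 = 0.0789 m^2.
Q = A * V = 0.0789 * 1.3696 = 0.1081 m^3/s.

0.1081


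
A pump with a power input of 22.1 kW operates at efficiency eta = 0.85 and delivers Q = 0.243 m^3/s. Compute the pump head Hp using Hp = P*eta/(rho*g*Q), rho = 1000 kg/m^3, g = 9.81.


Pump head formula: Hp = P * eta / (rho * g * Q).
Numerator: P * eta = 22.1 * 1000 * 0.85 = 18785.0 W.
Denominator: rho * g * Q = 1000 * 9.81 * 0.243 = 2383.83.
Hp = 18785.0 / 2383.83 = 7.88 m.

7.88


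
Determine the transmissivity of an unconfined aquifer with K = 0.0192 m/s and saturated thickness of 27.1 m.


Transmissivity is defined as T = K * h.
T = 0.0192 * 27.1
  = 0.5203 m^2/s.

0.5203


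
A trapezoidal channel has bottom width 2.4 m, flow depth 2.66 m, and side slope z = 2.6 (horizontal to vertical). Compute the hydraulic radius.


For a trapezoidal section with side slope z:
A = (b + z*y)*y = (2.4 + 2.6*2.66)*2.66 = 24.781 m^2.
P = b + 2*y*sqrt(1 + z^2) = 2.4 + 2*2.66*sqrt(1 + 2.6^2) = 17.22 m.
R = A/P = 24.781 / 17.22 = 1.4391 m.

1.4391


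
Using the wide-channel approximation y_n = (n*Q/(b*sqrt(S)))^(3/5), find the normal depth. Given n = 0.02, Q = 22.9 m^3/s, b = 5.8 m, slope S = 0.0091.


We use the wide-channel approximation y_n = (n*Q/(b*sqrt(S)))^(3/5).
sqrt(S) = sqrt(0.0091) = 0.095394.
Numerator: n*Q = 0.02 * 22.9 = 0.458.
Denominator: b*sqrt(S) = 5.8 * 0.095394 = 0.553285.
arg = 0.8278.
y_n = 0.8278^(3/5) = 0.8928 m.

0.8928


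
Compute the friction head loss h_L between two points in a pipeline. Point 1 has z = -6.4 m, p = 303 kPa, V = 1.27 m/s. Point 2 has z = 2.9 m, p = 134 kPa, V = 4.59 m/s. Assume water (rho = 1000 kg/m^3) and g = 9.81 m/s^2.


Total head at each section: H = z + p/(rho*g) + V^2/(2g).
H1 = -6.4 + 303*1000/(1000*9.81) + 1.27^2/(2*9.81)
   = -6.4 + 30.887 + 0.0822
   = 24.569 m.
H2 = 2.9 + 134*1000/(1000*9.81) + 4.59^2/(2*9.81)
   = 2.9 + 13.66 + 1.0738
   = 17.633 m.
h_L = H1 - H2 = 24.569 - 17.633 = 6.936 m.

6.936


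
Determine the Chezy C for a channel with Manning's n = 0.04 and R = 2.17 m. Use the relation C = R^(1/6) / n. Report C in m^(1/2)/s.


The Chezy coefficient relates to Manning's n through C = R^(1/6) / n.
R^(1/6) = 2.17^(1/6) = 1.137828.
C = 1.137828 / 0.04 = 28.45 m^(1/2)/s.

28.45


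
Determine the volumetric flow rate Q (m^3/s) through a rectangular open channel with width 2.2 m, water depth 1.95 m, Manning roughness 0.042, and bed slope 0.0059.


For a rectangular channel, the cross-sectional area A = b * y = 2.2 * 1.95 = 4.29 m^2.
The wetted perimeter P = b + 2y = 2.2 + 2*1.95 = 6.1 m.
Hydraulic radius R = A/P = 4.29/6.1 = 0.7033 m.
Velocity V = (1/n)*R^(2/3)*S^(1/2) = (1/0.042)*0.7033^(2/3)*0.0059^(1/2) = 1.4463 m/s.
Discharge Q = A * V = 4.29 * 1.4463 = 6.205 m^3/s.

6.205


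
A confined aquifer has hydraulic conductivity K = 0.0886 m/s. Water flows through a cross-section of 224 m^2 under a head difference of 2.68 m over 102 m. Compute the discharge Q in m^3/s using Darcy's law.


Darcy's law: Q = K * A * i, where i = dh/L.
Hydraulic gradient i = 2.68 / 102 = 0.026275.
Q = 0.0886 * 224 * 0.026275
  = 0.5215 m^3/s.

0.5215


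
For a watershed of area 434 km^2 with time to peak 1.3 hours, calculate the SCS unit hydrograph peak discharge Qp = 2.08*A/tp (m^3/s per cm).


SCS formula: Qp = 2.08 * A / tp.
Qp = 2.08 * 434 / 1.3
   = 902.72 / 1.3
   = 694.4 m^3/s per cm.

694.4


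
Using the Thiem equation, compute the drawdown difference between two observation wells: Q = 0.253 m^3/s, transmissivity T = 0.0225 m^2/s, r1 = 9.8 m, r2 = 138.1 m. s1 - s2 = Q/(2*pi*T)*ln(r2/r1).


Thiem equation: s1 - s2 = Q/(2*pi*T) * ln(r2/r1).
ln(r2/r1) = ln(138.1/9.8) = 2.6456.
Q/(2*pi*T) = 0.253 / (2*pi*0.0225) = 0.253 / 0.1414 = 1.7896.
s1 - s2 = 1.7896 * 2.6456 = 4.7346 m.

4.7346


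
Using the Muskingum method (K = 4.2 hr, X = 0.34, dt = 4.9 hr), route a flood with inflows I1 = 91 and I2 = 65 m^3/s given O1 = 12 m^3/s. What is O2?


Muskingum coefficients:
denom = 2*K*(1-X) + dt = 2*4.2*(1-0.34) + 4.9 = 10.444.
C0 = (dt - 2*K*X)/denom = (4.9 - 2*4.2*0.34)/10.444 = 0.1957.
C1 = (dt + 2*K*X)/denom = (4.9 + 2*4.2*0.34)/10.444 = 0.7426.
C2 = (2*K*(1-X) - dt)/denom = 0.0617.
O2 = C0*I2 + C1*I1 + C2*O1
   = 0.1957*65 + 0.7426*91 + 0.0617*12
   = 81.04 m^3/s.

81.04


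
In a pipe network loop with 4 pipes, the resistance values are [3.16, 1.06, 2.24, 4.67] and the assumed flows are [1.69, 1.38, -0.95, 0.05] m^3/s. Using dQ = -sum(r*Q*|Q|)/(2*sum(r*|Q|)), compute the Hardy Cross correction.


Numerator terms (r*Q*|Q|): 3.16*1.69*|1.69| = 9.0253; 1.06*1.38*|1.38| = 2.0187; 2.24*-0.95*|-0.95| = -2.0216; 4.67*0.05*|0.05| = 0.0117.
Sum of numerator = 9.034.
Denominator terms (r*|Q|): 3.16*|1.69| = 5.3404; 1.06*|1.38| = 1.4628; 2.24*|-0.95| = 2.128; 4.67*|0.05| = 0.2335.
2 * sum of denominator = 2 * 9.1647 = 18.3294.
dQ = -9.034 / 18.3294 = -0.4929 m^3/s.

-0.4929


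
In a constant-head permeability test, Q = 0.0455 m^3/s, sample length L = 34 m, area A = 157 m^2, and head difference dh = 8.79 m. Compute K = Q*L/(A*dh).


From K = Q*L / (A*dh):
Numerator: Q*L = 0.0455 * 34 = 1.547.
Denominator: A*dh = 157 * 8.79 = 1380.03.
K = 1.547 / 1380.03 = 0.001121 m/s.

0.001121


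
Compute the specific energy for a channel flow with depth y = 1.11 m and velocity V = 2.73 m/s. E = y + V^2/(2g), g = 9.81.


Specific energy E = y + V^2/(2g).
Velocity head = V^2/(2g) = 2.73^2 / (2*9.81) = 7.4529 / 19.62 = 0.3799 m.
E = 1.11 + 0.3799 = 1.4899 m.

1.4899


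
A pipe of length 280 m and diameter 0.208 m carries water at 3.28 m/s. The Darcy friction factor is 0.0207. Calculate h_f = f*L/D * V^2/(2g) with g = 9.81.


Darcy-Weisbach equation: h_f = f * (L/D) * V^2/(2g).
f * L/D = 0.0207 * 280/0.208 = 27.8654.
V^2/(2g) = 3.28^2 / (2*9.81) = 10.7584 / 19.62 = 0.5483 m.
h_f = 27.8654 * 0.5483 = 15.28 m.

15.28


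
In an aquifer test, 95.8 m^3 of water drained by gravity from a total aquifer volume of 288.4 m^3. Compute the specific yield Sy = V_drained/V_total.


Specific yield Sy = Volume drained / Total volume.
Sy = 95.8 / 288.4
   = 0.3322.

0.3322


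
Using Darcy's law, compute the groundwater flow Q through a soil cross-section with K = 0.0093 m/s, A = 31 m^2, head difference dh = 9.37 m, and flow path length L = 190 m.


Darcy's law: Q = K * A * i, where i = dh/L.
Hydraulic gradient i = 9.37 / 190 = 0.049316.
Q = 0.0093 * 31 * 0.049316
  = 0.0142 m^3/s.

0.0142


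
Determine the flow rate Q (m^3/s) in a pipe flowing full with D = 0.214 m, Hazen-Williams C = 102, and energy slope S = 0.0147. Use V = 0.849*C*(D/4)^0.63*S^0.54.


For a full circular pipe, R = D/4 = 0.214/4 = 0.0535 m.
V = 0.849 * 102 * 0.0535^0.63 * 0.0147^0.54
  = 0.849 * 102 * 0.158075 * 0.102412
  = 1.4019 m/s.
Pipe area A = pi*D^2/4 = pi*0.214^2/4 = 0.036 m^2.
Q = A * V = 0.036 * 1.4019 = 0.0504 m^3/s.

0.0504


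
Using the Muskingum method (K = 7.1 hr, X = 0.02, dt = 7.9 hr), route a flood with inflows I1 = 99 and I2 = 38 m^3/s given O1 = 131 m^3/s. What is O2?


Muskingum coefficients:
denom = 2*K*(1-X) + dt = 2*7.1*(1-0.02) + 7.9 = 21.816.
C0 = (dt - 2*K*X)/denom = (7.9 - 2*7.1*0.02)/21.816 = 0.3491.
C1 = (dt + 2*K*X)/denom = (7.9 + 2*7.1*0.02)/21.816 = 0.3751.
C2 = (2*K*(1-X) - dt)/denom = 0.2758.
O2 = C0*I2 + C1*I1 + C2*O1
   = 0.3491*38 + 0.3751*99 + 0.2758*131
   = 86.53 m^3/s.

86.53


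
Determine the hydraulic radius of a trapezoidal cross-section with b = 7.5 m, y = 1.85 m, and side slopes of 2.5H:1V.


For a trapezoidal section with side slope z:
A = (b + z*y)*y = (7.5 + 2.5*1.85)*1.85 = 22.431 m^2.
P = b + 2*y*sqrt(1 + z^2) = 7.5 + 2*1.85*sqrt(1 + 2.5^2) = 17.463 m.
R = A/P = 22.431 / 17.463 = 1.2845 m.

1.2845


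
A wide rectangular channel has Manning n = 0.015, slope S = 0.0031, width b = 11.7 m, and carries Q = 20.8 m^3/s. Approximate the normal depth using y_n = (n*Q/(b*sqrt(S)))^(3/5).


We use the wide-channel approximation y_n = (n*Q/(b*sqrt(S)))^(3/5).
sqrt(S) = sqrt(0.0031) = 0.055678.
Numerator: n*Q = 0.015 * 20.8 = 0.312.
Denominator: b*sqrt(S) = 11.7 * 0.055678 = 0.651433.
arg = 0.4789.
y_n = 0.4789^(3/5) = 0.6429 m.

0.6429


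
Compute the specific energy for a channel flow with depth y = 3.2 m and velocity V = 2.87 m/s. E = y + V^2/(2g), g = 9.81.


Specific energy E = y + V^2/(2g).
Velocity head = V^2/(2g) = 2.87^2 / (2*9.81) = 8.2369 / 19.62 = 0.4198 m.
E = 3.2 + 0.4198 = 3.6198 m.

3.6198


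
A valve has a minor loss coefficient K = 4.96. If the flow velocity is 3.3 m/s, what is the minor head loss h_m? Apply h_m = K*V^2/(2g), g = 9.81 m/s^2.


Minor loss formula: h_m = K * V^2/(2g).
V^2 = 3.3^2 = 10.89.
V^2/(2g) = 10.89 / 19.62 = 0.555 m.
h_m = 4.96 * 0.555 = 2.753 m.

2.753


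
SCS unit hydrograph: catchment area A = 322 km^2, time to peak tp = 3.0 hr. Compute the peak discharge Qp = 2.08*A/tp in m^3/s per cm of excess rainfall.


SCS formula: Qp = 2.08 * A / tp.
Qp = 2.08 * 322 / 3.0
   = 669.76 / 3.0
   = 223.25 m^3/s per cm.

223.25


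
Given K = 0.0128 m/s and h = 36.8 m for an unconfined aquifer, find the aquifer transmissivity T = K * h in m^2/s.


Transmissivity is defined as T = K * h.
T = 0.0128 * 36.8
  = 0.471 m^2/s.

0.471


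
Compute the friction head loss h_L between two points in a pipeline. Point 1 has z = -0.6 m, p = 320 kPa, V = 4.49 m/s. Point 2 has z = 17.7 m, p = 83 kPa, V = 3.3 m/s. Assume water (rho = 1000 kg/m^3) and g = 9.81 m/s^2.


Total head at each section: H = z + p/(rho*g) + V^2/(2g).
H1 = -0.6 + 320*1000/(1000*9.81) + 4.49^2/(2*9.81)
   = -0.6 + 32.62 + 1.0275
   = 33.047 m.
H2 = 17.7 + 83*1000/(1000*9.81) + 3.3^2/(2*9.81)
   = 17.7 + 8.461 + 0.555
   = 26.716 m.
h_L = H1 - H2 = 33.047 - 26.716 = 6.332 m.

6.332


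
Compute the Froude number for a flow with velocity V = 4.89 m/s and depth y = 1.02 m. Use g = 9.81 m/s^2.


The Froude number is defined as Fr = V / sqrt(g*y).
g*y = 9.81 * 1.02 = 10.0062.
sqrt(g*y) = sqrt(10.0062) = 3.1633.
Fr = 4.89 / 3.1633 = 1.5459.

1.5459


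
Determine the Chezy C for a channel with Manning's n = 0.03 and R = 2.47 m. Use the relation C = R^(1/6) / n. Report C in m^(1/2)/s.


The Chezy coefficient relates to Manning's n through C = R^(1/6) / n.
R^(1/6) = 2.47^(1/6) = 1.162651.
C = 1.162651 / 0.03 = 38.76 m^(1/2)/s.

38.76


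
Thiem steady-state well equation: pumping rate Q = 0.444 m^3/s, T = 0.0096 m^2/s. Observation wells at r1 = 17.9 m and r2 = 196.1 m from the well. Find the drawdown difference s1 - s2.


Thiem equation: s1 - s2 = Q/(2*pi*T) * ln(r2/r1).
ln(r2/r1) = ln(196.1/17.9) = 2.3938.
Q/(2*pi*T) = 0.444 / (2*pi*0.0096) = 0.444 / 0.0603 = 7.3609.
s1 - s2 = 7.3609 * 2.3938 = 17.6207 m.

17.6207


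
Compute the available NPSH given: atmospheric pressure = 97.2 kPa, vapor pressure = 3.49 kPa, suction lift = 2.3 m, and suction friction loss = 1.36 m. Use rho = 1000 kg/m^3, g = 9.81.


NPSHa = p_atm/(rho*g) - z_s - hf_s - p_vap/(rho*g).
p_atm/(rho*g) = 97.2*1000 / (1000*9.81) = 9.908 m.
p_vap/(rho*g) = 3.49*1000 / (1000*9.81) = 0.356 m.
NPSHa = 9.908 - 2.3 - 1.36 - 0.356
      = 5.89 m.

5.89


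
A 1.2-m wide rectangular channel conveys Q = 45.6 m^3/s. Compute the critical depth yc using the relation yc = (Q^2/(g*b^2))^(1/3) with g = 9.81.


Using yc = (Q^2 / (g * b^2))^(1/3):
Q^2 = 45.6^2 = 2079.36.
g * b^2 = 9.81 * 1.2^2 = 9.81 * 1.44 = 14.13.
Q^2 / (g*b^2) = 2079.36 / 14.13 = 147.1592.
yc = 147.1592^(1/3) = 5.28 m.

5.28


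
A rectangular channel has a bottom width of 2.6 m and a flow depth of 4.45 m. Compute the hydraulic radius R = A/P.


For a rectangular section:
Flow area A = b * y = 2.6 * 4.45 = 11.57 m^2.
Wetted perimeter P = b + 2y = 2.6 + 2*4.45 = 11.5 m.
Hydraulic radius R = A/P = 11.57 / 11.5 = 1.0061 m.

1.0061


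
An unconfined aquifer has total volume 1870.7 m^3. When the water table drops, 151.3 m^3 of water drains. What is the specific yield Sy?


Specific yield Sy = Volume drained / Total volume.
Sy = 151.3 / 1870.7
   = 0.0809.

0.0809


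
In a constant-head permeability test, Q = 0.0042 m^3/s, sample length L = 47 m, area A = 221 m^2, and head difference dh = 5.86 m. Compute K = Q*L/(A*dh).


From K = Q*L / (A*dh):
Numerator: Q*L = 0.0042 * 47 = 0.1974.
Denominator: A*dh = 221 * 5.86 = 1295.06.
K = 0.1974 / 1295.06 = 0.000152 m/s.

0.000152


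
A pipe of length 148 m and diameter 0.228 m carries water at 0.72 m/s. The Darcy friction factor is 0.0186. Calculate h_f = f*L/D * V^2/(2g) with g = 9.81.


Darcy-Weisbach equation: h_f = f * (L/D) * V^2/(2g).
f * L/D = 0.0186 * 148/0.228 = 12.0737.
V^2/(2g) = 0.72^2 / (2*9.81) = 0.5184 / 19.62 = 0.0264 m.
h_f = 12.0737 * 0.0264 = 0.319 m.

0.319


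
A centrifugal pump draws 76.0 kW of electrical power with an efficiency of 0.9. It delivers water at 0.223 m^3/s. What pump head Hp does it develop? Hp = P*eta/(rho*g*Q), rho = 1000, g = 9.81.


Pump head formula: Hp = P * eta / (rho * g * Q).
Numerator: P * eta = 76.0 * 1000 * 0.9 = 68400.0 W.
Denominator: rho * g * Q = 1000 * 9.81 * 0.223 = 2187.63.
Hp = 68400.0 / 2187.63 = 31.27 m.

31.27


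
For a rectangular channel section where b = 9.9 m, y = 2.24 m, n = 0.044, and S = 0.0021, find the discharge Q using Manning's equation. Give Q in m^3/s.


For a rectangular channel, the cross-sectional area A = b * y = 9.9 * 2.24 = 22.18 m^2.
The wetted perimeter P = b + 2y = 9.9 + 2*2.24 = 14.38 m.
Hydraulic radius R = A/P = 22.18/14.38 = 1.5421 m.
Velocity V = (1/n)*R^(2/3)*S^(1/2) = (1/0.044)*1.5421^(2/3)*0.0021^(1/2) = 1.3902 m/s.
Discharge Q = A * V = 22.18 * 1.3902 = 30.829 m^3/s.

30.829


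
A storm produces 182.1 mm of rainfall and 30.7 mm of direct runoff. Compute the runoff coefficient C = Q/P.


The runoff coefficient C = runoff depth / rainfall depth.
C = 30.7 / 182.1
  = 0.1686.

0.1686


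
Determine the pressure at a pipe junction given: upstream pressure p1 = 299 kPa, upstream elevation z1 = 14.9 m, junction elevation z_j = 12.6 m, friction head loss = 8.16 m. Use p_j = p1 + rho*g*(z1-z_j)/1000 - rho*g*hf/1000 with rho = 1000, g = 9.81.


Junction pressure: p_j = p1 + rho*g*(z1 - z_j)/1000 - rho*g*hf/1000.
Elevation term = 1000*9.81*(14.9 - 12.6)/1000 = 22.563 kPa.
Friction term = 1000*9.81*8.16/1000 = 80.05 kPa.
p_j = 299 + 22.563 - 80.05 = 241.51 kPa.

241.51


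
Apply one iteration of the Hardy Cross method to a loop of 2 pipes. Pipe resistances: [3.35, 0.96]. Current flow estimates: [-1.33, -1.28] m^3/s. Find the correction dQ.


Numerator terms (r*Q*|Q|): 3.35*-1.33*|-1.33| = -5.9258; 0.96*-1.28*|-1.28| = -1.5729.
Sum of numerator = -7.4987.
Denominator terms (r*|Q|): 3.35*|-1.33| = 4.4555; 0.96*|-1.28| = 1.2288.
2 * sum of denominator = 2 * 5.6843 = 11.3686.
dQ = --7.4987 / 11.3686 = 0.6596 m^3/s.

0.6596


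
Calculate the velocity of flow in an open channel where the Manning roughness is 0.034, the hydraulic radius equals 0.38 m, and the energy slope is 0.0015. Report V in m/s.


Manning's equation gives V = (1/n) * R^(2/3) * S^(1/2).
First, compute R^(2/3) = 0.38^(2/3) = 0.5246.
Next, S^(1/2) = 0.0015^(1/2) = 0.03873.
Then 1/n = 1/0.034 = 29.41.
V = 29.41 * 0.5246 * 0.03873 = 0.5976 m/s.

0.5976


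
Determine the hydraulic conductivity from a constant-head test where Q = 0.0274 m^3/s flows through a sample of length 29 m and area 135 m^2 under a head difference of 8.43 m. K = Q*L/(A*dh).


From K = Q*L / (A*dh):
Numerator: Q*L = 0.0274 * 29 = 0.7946.
Denominator: A*dh = 135 * 8.43 = 1138.05.
K = 0.7946 / 1138.05 = 0.000698 m/s.

0.000698


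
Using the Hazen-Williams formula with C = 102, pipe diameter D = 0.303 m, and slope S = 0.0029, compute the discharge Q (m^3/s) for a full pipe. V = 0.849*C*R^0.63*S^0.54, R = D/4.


For a full circular pipe, R = D/4 = 0.303/4 = 0.0757 m.
V = 0.849 * 102 * 0.0757^0.63 * 0.0029^0.54
  = 0.849 * 102 * 0.196794 * 0.042628
  = 0.7265 m/s.
Pipe area A = pi*D^2/4 = pi*0.303^2/4 = 0.0721 m^2.
Q = A * V = 0.0721 * 0.7265 = 0.0524 m^3/s.

0.0524


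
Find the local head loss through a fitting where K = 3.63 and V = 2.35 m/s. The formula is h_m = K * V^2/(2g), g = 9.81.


Minor loss formula: h_m = K * V^2/(2g).
V^2 = 2.35^2 = 5.5225.
V^2/(2g) = 5.5225 / 19.62 = 0.2815 m.
h_m = 3.63 * 0.2815 = 1.0217 m.

1.0217


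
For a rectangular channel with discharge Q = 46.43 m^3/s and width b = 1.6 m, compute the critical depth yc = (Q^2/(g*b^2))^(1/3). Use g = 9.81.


Using yc = (Q^2 / (g * b^2))^(1/3):
Q^2 = 46.43^2 = 2155.74.
g * b^2 = 9.81 * 1.6^2 = 9.81 * 2.56 = 25.11.
Q^2 / (g*b^2) = 2155.74 / 25.11 = 85.8519.
yc = 85.8519^(1/3) = 4.4113 m.

4.4113


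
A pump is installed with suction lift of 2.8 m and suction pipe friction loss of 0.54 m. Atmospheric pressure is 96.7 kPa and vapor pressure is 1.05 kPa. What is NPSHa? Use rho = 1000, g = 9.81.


NPSHa = p_atm/(rho*g) - z_s - hf_s - p_vap/(rho*g).
p_atm/(rho*g) = 96.7*1000 / (1000*9.81) = 9.857 m.
p_vap/(rho*g) = 1.05*1000 / (1000*9.81) = 0.107 m.
NPSHa = 9.857 - 2.8 - 0.54 - 0.107
      = 6.41 m.

6.41
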